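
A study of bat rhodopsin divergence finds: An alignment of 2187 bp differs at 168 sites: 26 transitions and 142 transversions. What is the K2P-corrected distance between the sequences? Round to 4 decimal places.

0.0812

P = 26/2187 ≈ 0.011888 and Q = 142/2187 ≈ 0.064929.
Under the Kimura two-parameter model, d = −½ ln(1 − 2P − Q) − ¼ ln(1 − 2Q).
1 − 2P − Q = 0.911295, giving −½ ln(0.911295) = 0.046444.
1 − 2Q = 0.870142, giving −¼ ln(0.870142) = 0.034775.
d = 0.046444 + 0.034775 = 0.081219.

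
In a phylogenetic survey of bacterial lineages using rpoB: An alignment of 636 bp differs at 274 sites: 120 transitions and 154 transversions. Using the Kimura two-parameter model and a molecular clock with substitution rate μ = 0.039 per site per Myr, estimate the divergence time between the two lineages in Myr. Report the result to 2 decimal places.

8.32

P = 120/636 ≈ 0.188679 and Q = 154/636 ≈ 0.242138.
Under the Kimura two-parameter model, d = −½ ln(1 − 2P − Q) − ¼ ln(1 − 2Q).
1 − 2P − Q = 0.380504, giving −½ ln(0.380504) = 0.483129.
1 − 2Q = 0.515724, giving −¼ ln(0.515724) = 0.165546.
d = 0.483129 + 0.165546 = 0.648675.
Under a molecular clock d = 2μt, so t = d/(2μ) = 0.648675 / (2 × 0.039) = 8.32 Myr.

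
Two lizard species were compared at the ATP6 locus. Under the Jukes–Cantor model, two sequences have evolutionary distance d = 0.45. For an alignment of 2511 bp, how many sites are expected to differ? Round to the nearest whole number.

850

Invert JC69: p = (3/4)(1 − e^(−4d/3)) = 0.75 × (1 − e^(-0.6)) = 0.75 × (1 − 0.548812) = 0.338391.
Expected differing sites = pL ≈ 0.338391 × 2511 = 849.699801 ≈ 850.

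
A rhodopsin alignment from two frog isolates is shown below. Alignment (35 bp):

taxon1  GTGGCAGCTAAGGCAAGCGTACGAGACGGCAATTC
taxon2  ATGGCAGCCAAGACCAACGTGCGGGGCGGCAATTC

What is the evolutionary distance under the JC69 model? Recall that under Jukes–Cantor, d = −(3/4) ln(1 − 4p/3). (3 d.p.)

The sequences differ at 8 of 35 sites (1, 9, 13, 15, 17, 21, 24, 26), so p = 8/35 ≈ 0.228571.
d = −(3/4) ln(1 − 4p/3) = −0.75 ln(1 − 0.304761) = −0.75 ln(0.695239)
  = −0.75 × (-0.363500) = 0.272625 substitutions/site.

0.273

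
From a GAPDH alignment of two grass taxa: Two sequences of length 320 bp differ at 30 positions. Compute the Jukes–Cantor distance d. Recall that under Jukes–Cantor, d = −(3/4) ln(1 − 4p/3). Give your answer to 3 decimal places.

0.100

p = 30/320 = 0.09375.
d = −(3/4) ln(1 − 4p/3) = −0.75 ln(1 − 0.125) = −0.75 ln(0.875)
  = −0.75 × (-0.133531) = 0.100148 substitutions/site.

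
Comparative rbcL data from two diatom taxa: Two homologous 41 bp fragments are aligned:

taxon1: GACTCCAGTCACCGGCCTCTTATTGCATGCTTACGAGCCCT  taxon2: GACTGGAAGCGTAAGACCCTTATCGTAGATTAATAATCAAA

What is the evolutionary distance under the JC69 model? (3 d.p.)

The sequences differ at 22 of 41 sites, so p = 22/41 ≈ 0.536585.
d = −(3/4) ln(1 − 4p/3) = −0.75 ln(1 − 0.715447) = −0.75 ln(0.284553)
  = −0.75 × (-1.256836) = 0.942627 substitutions/site.

0.943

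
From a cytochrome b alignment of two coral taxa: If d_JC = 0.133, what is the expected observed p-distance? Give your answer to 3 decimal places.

0.122

p = (3/4)(1 − e^(−4d/3)) = 0.75 × (1 − e^(-0.177333)) = 0.75 × (1 − 0.837501) = 0.121874.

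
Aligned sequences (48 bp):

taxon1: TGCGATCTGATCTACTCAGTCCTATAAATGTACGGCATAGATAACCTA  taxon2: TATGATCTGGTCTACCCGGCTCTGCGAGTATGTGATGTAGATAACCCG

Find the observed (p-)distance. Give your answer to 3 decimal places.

The sequences differ at 19 of 48 positions.
p = 19/48 = 0.395833… ≈ 0.396 (to 3 d.p.).

0.396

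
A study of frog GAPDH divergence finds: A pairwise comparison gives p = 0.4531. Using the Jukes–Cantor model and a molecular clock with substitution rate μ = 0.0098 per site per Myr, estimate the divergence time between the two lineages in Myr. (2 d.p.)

35.46

d = −(3/4) ln(1 − 4p/3) = −0.75 ln(1 − 0.604133) = −0.75 ln(0.395867)
  = −0.75 × (-0.926677) = 0.695008 substitutions/site.
Under a molecular clock d = 2μt, so t = d/(2μ) = 0.695008 / (2 × 0.0098) = 35.46 Myr.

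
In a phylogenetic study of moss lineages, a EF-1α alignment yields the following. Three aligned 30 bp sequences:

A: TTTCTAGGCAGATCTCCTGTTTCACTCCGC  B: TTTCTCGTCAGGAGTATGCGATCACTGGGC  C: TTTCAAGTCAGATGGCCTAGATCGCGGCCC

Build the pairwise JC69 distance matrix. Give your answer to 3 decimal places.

A–B: 13/30 sites differ → p ≈ 0.433333, d = −0.75 ln(1 − 0.577777) = 0.646666 ≈ 0.647.
A–C: 11/30 sites differ → p ≈ 0.366667, d = −0.75 ln(1 − 0.488889) = 0.503376 ≈ 0.503.
B–C: 13/30 sites differ → p ≈ 0.433333, d = −0.75 ln(1 − 0.577777) = 0.646666 ≈ 0.647.

d(A,B) = 0.647, d(A,C) = 0.503, d(B,C) = 0.647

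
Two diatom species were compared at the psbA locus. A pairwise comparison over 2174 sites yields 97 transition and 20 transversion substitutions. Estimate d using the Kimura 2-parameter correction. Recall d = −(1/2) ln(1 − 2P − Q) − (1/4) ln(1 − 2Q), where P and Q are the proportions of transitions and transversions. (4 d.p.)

P = 97/2174 ≈ 0.044618 and Q = 20/2174 ≈ 0.0092.
Under the Kimura two-parameter model, d = −½ ln(1 − 2P − Q) − ¼ ln(1 − 2Q).
1 − 2P − Q = 0.901564, giving −½ ln(0.901564) = 0.051812.
1 − 2Q = 0.9816, giving −¼ ln(0.9816) = 0.004643.
d = 0.051812 + 0.004643 = 0.056455.

0.0565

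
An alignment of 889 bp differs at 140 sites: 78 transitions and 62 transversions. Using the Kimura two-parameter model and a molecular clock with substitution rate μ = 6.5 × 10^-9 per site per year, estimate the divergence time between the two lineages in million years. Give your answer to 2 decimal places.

P = 78/889 ≈ 0.087739 and Q = 62/889 ≈ 0.069741.
Under the Kimura two-parameter model, d = −½ ln(1 − 2P − Q) − ¼ ln(1 − 2Q).
1 − 2P − Q = 0.754781, giving −½ ln(0.754781) = 0.140664.
1 − 2Q = 0.860518, giving −¼ ln(0.860518) = 0.037555.
d = 0.140664 + 0.037555 = 0.178219.
Under a molecular clock d = 2μt, so t = d/(2μ) = 0.178219 / (2 × 6.5 × 10^-9) = 13.71 million years.

13.71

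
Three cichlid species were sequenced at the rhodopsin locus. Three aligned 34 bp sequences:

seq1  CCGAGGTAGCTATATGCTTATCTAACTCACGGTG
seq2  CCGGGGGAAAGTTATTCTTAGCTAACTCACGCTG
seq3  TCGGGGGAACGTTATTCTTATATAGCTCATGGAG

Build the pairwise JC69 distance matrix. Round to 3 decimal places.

d(seq1,seq2) = 0.326, d(seq1,seq3) = 0.423, d(seq2,seq3) = 0.282

seq1–seq2: 9/34 sites differ → p ≈ 0.264706, d = −0.75 ln(1 − 0.352941) = 0.326488 ≈ 0.326.
seq1–seq3: 11/34 sites differ → p ≈ 0.323529, d = −0.75 ln(1 − 0.431372) = 0.423397 ≈ 0.423.
seq2–seq3: 8/34 sites differ → p ≈ 0.235294, d = −0.75 ln(1 − 0.313725) = 0.282358 ≈ 0.282.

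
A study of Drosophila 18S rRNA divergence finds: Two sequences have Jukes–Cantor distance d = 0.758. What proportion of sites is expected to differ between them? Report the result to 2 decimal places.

p = (3/4)(1 − e^(−4d/3)) = 0.75 × (1 − e^(-1.010667)) = 0.75 × (1 − 0.363976) = 0.477018.

0.48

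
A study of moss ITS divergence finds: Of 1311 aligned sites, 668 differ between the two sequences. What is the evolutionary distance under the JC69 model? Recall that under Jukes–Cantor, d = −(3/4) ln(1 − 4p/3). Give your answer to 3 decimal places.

p = 668/1311 ≈ 0.509535.
d = −(3/4) ln(1 − 4p/3) = −0.75 ln(1 − 0.67938) = −0.75 ln(0.32062)
  = −0.75 × (-1.137499) = 0.853124 substitutions/site.

0.853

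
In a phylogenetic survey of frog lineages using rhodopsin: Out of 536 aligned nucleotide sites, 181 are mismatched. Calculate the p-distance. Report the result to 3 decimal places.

p = 181/536 = 0.337686… ≈ 0.338 (to 3 d.p.).

0.338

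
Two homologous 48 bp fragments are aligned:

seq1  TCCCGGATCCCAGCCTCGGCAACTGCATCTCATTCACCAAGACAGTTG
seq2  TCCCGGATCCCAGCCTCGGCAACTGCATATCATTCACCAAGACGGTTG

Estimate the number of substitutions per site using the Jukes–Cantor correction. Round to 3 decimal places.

The sequences differ at 2 of 48 sites (29, 44), so p = 2/48 ≈ 0.041667.
d = −(3/4) ln(1 − 4p/3) = −0.75 ln(1 − 0.055556) = −0.75 ln(0.944444)
  = −0.75 × (-0.057159) = 0.042869 substitutions/site.

0.043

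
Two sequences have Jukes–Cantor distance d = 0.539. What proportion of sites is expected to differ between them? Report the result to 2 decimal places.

p = (3/4)(1 − e^(−4d/3)) = 0.75 × (1 − e^(-0.718667)) = 0.75 × (1 − 0.487402) = 0.384449.

0.38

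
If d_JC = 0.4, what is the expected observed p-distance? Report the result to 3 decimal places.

0.310

p = (3/4)(1 − e^(−4d/3)) = 0.75 × (1 − e^(-0.533333)) = 0.75 × (1 − 0.586646) = 0.310016.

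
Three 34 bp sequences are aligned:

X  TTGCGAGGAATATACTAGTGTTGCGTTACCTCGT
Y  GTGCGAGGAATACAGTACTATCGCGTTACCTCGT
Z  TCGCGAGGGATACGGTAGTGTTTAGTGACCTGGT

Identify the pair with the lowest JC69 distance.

X and Y

X–Y: 6/34 differ, p = 0.176, d = 0.201.
X–Z: 9/34 differ, p = 0.265, d = 0.326.
Y–Z: 11/34 differ, p = 0.324, d = 0.423.
The smallest distance is between X and Y.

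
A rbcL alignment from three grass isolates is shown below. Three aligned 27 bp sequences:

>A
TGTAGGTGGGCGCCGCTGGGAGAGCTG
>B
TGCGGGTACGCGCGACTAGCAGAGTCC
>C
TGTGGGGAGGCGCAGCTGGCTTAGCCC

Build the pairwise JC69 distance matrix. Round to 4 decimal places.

d(A,B) = 0.5876, d(A,C) = 0.4408, d(B,C) = 0.4408

A–B: 11/27 sites differ → p ≈ 0.407407, d = −0.75 ln(1 − 0.543209) = 0.587647 ≈ 0.5876.
A–C: 9/27 sites differ → p ≈ 0.333333, d = −0.75 ln(1 − 0.444444) = 0.440839 ≈ 0.4408.
B–C: 9/27 sites differ → p ≈ 0.333333, d = −0.75 ln(1 − 0.444444) = 0.440839 ≈ 0.4408.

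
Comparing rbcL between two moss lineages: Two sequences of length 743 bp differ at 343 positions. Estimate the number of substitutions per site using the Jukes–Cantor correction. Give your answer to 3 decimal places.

0.717

p = 343/743 ≈ 0.461642.
d = −(3/4) ln(1 − 4p/3) = −0.75 ln(1 − 0.615523) = −0.75 ln(0.384477)
  = −0.75 × (-0.955871) = 0.716903 substitutions/site.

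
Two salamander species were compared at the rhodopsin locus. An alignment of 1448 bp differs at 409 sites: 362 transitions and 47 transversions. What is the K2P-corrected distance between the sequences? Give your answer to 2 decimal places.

P = 362/1448 = 0.25 and Q = 47/1448 ≈ 0.032459.
Under the Kimura two-parameter model, d = −½ ln(1 − 2P − Q) − ¼ ln(1 − 2Q).
1 − 2P − Q = 0.467541, giving −½ ln(0.467541) = 0.380134.
1 − 2Q = 0.935082, giving −¼ ln(0.935082) = 0.016780.
d = 0.380134 + 0.016780 = 0.396914.

0.40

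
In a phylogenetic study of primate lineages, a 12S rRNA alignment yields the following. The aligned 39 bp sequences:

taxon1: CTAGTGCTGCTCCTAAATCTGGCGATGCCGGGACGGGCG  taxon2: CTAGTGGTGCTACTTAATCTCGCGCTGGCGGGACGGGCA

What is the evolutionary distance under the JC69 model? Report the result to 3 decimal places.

0.205

The sequences differ at 7 of 39 sites (7, 12, 15, 21, 25, 28, 39), so p = 7/39 ≈ 0.179487.
d = −(3/4) ln(1 − 4p/3) = −0.75 ln(1 − 0.239316) = −0.75 ln(0.760684)
  = −0.75 × (-0.273537) = 0.205153 substitutions/site.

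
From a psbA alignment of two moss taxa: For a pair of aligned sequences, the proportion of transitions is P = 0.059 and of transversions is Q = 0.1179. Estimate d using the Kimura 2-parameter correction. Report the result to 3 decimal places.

Under the Kimura two-parameter model, d = −½ ln(1 − 2P − Q) − ¼ ln(1 − 2Q).
1 − 2P − Q = 0.7641, giving −½ ln(0.7641) = 0.134528.
1 − 2Q = 0.7642, giving −¼ ln(0.7642) = 0.067231.
d = 0.134528 + 0.067231 = 0.201759.

0.202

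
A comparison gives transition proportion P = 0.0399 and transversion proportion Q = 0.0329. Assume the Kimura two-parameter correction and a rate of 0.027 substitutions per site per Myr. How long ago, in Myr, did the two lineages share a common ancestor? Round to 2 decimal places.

1.42

Under the Kimura two-parameter model, d = −½ ln(1 − 2P − Q) − ¼ ln(1 − 2Q).
1 − 2P − Q = 0.8873, giving −½ ln(0.8873) = 0.059786.
1 − 2Q = 0.9342, giving −¼ ln(0.9342) = 0.017016.
d = 0.059786 + 0.017016 = 0.076802.
Under a molecular clock d = 2μt, so t = d/(2μ) = 0.076802 / (2 × 0.027) = 1.42 Myr.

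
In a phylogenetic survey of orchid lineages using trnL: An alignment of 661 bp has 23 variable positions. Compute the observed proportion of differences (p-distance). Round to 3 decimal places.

0.035

p = 23/661 = 0.034795… ≈ 0.035 (to 3 d.p.).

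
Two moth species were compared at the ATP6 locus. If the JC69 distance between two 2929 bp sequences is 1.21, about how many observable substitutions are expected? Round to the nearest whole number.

Invert JC69: p = (3/4)(1 − e^(−4d/3)) = 0.75 × (1 − e^(-1.613333)) = 0.75 × (1 − 0.199222) = 0.600584.
Expected differing sites = pL ≈ 0.600584 × 2929 = 1759.110536 ≈ 1759.

1759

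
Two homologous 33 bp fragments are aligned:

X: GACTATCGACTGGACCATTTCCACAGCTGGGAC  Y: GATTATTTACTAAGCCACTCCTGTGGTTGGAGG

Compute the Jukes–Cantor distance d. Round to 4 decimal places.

0.7798

The sequences differ at 16 of 33 sites, so p = 16/33 ≈ 0.484848.
d = −(3/4) ln(1 − 4p/3) = −0.75 ln(1 − 0.646464) = −0.75 ln(0.353536)
  = −0.75 × (-1.039770) = 0.779828 substitutions/site.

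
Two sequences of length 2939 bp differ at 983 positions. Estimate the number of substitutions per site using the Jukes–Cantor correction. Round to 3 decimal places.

0.443

p = 983/2939 ≈ 0.334468.
d = −(3/4) ln(1 − 4p/3) = −0.75 ln(1 − 0.445957) = −0.75 ln(0.554043)
  = −0.75 × (-0.590513) = 0.442885 substitutions/site.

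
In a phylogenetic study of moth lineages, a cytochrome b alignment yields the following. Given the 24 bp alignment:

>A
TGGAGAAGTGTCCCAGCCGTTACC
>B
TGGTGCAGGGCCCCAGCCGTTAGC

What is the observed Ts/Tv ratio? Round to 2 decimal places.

0.25

Transitions are A↔G and C↔T; transversions are all other mismatches.
Transitions: 1. Transversions: 4.
R = 1/4 = 0.25.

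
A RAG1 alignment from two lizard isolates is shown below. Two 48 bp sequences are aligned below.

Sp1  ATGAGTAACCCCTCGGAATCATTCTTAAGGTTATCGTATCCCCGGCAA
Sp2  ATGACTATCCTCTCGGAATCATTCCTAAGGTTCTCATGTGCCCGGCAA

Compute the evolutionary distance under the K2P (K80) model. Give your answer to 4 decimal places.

0.1894

Of 48 sites, 4 differences are transitions and 4 are transversions, so P = 4/48 ≈ 0.083333 and Q = 4/48 ≈ 0.083333.
Under the Kimura two-parameter model, d = −½ ln(1 − 2P − Q) − ¼ ln(1 − 2Q).
1 − 2P − Q = 0.750001, giving −½ ln(0.750001) = 0.143840.
1 − 2Q = 0.833334, giving −¼ ln(0.833334) = 0.045580.
d = 0.143840 + 0.045580 = 0.189420.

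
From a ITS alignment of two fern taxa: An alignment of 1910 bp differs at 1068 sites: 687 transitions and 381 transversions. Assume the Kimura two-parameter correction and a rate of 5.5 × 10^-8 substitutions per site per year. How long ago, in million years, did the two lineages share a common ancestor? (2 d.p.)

12.57

P = 687/1910 ≈ 0.359686 and Q = 381/1910 ≈ 0.199476.
Under the Kimura two-parameter model, d = −½ ln(1 − 2P − Q) − ¼ ln(1 − 2Q).
1 − 2P − Q = 0.081152, giving −½ ln(0.081152) = 1.255716.
1 − 2Q = 0.601048, giving −¼ ln(0.601048) = 0.127270.
d = 1.255716 + 0.127270 = 1.382986.
Under a molecular clock d = 2μt, so t = d/(2μ) = 1.382986 / (2 × 5.5 × 10^-8) = 12.57 million years.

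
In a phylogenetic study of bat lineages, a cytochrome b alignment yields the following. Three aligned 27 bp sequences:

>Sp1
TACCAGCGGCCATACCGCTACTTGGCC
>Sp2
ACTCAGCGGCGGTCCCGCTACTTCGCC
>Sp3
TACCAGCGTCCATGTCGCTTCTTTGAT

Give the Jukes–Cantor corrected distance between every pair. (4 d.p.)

d(Sp1,Sp2) = 0.3181, d(Sp1,Sp3) = 0.3181, d(Sp2,Sp3) = 0.6735

Sp1–Sp2: 7/27 sites differ → p ≈ 0.259259, d = −0.75 ln(1 − 0.345679) = 0.318118 ≈ 0.3181.
Sp1–Sp3: 7/27 sites differ → p ≈ 0.259259, d = −0.75 ln(1 − 0.345679) = 0.318118 ≈ 0.3181.
Sp2–Sp3: 12/27 sites differ → p ≈ 0.444444, d = −0.75 ln(1 − 0.592592) = 0.673455 ≈ 0.6735.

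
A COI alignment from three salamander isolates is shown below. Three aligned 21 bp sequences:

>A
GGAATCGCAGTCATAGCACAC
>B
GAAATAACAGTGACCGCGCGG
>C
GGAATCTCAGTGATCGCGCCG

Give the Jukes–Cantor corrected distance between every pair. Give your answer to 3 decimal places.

A–B: 9/21 sites differ → p ≈ 0.428571, d = −0.75 ln(1 − 0.571428) = 0.635472 ≈ 0.635.
A–C: 6/21 sites differ → p ≈ 0.285714, d = −0.75 ln(1 − 0.380952) = 0.359679 ≈ 0.360.
B–C: 5/21 sites differ → p ≈ 0.238095, d = −0.75 ln(1 − 0.31746) = 0.286451 ≈ 0.286.

d(A,B) = 0.635, d(A,C) = 0.360, d(B,C) = 0.286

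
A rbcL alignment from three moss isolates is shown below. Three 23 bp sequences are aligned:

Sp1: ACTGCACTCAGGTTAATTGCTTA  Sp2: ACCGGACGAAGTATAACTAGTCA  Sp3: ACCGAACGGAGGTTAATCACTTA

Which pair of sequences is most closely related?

Sp1–Sp2: 10/23 differ, p = 0.435, d = 0.650.
Sp1–Sp3: 6/23 differ, p = 0.261, d = 0.321.
Sp2–Sp3: 8/23 differ, p = 0.348, d = 0.467.
The smallest distance is between Sp1 and Sp3.

Sp1 and Sp3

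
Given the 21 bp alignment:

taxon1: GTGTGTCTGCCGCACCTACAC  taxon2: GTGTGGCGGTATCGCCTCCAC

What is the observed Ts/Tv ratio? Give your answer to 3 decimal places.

Transitions are A↔G and C↔T; transversions are all other mismatches.
Transitions: 2. Transversions: 5.
R = 2/5 = 0.400.

0.400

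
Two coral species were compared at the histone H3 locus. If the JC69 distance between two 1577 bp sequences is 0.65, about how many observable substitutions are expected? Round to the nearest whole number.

686

Invert JC69: p = (3/4)(1 − e^(−4d/3)) = 0.75 × (1 − e^(-0.866667)) = 0.75 × (1 − 0.420350) = 0.434738.
Expected differing sites = pL ≈ 0.434738 × 1577 = 685.581826 ≈ 686.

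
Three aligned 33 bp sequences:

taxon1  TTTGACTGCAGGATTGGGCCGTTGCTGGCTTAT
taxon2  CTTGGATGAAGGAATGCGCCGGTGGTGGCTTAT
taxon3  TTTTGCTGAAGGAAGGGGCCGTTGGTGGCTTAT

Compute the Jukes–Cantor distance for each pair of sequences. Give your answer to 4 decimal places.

d(taxon1,taxon2) = 0.2928, d(taxon1,taxon3) = 0.2082, d(taxon2,taxon3) = 0.2082

taxon1–taxon2: 8/33 sites differ → p ≈ 0.242424, d = −0.75 ln(1 − 0.323232) = 0.292820 ≈ 0.2928.
taxon1–taxon3: 6/33 sites differ → p ≈ 0.181818, d = −0.75 ln(1 − 0.242424) = 0.208224 ≈ 0.2082.
taxon2–taxon3: 6/33 sites differ → p ≈ 0.181818, d = −0.75 ln(1 − 0.242424) = 0.208224 ≈ 0.2082.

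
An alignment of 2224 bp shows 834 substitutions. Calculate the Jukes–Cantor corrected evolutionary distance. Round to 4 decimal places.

0.5199

p = 834/2224 = 0.375.
d = −(3/4) ln(1 − 4p/3) = −0.75 ln(1 − 0.5) = −0.75 ln(0.5)
  = −0.75 × (-0.693147) = 0.519860 substitutions/site.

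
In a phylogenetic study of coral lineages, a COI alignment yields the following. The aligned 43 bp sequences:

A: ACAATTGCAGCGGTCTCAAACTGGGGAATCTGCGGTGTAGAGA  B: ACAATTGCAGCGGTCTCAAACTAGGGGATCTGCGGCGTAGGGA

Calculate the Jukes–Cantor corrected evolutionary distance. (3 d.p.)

The sequences differ at 4 of 43 sites (23, 27, 36, 41), so p = 4/43 ≈ 0.093023.
d = −(3/4) ln(1 − 4p/3) = −0.75 ln(1 − 0.124031) = −0.75 ln(0.875969)
  = −0.75 × (-0.132425) = 0.099319 substitutions/site.

0.099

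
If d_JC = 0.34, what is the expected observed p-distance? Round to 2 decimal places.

p = (3/4)(1 − e^(−4d/3)) = 0.75 × (1 − e^(-0.453333)) = 0.75 × (1 − 0.635506) = 0.273371.

0.27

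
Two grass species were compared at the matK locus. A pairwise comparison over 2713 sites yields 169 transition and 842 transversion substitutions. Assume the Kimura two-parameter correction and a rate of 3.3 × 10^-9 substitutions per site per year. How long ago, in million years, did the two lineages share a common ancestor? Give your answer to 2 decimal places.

P = 169/2713 ≈ 0.062293 and Q = 842/2713 ≈ 0.310358.
Under the Kimura two-parameter model, d = −½ ln(1 − 2P − Q) − ¼ ln(1 − 2Q).
1 − 2P − Q = 0.565056, giving −½ ln(0.565056) = 0.285415.
1 − 2Q = 0.379284, giving −¼ ln(0.379284) = 0.242368.
d = 0.285415 + 0.242368 = 0.527783.
Under a molecular clock d = 2μt, so t = d/(2μ) = 0.527783 / (2 × 3.3 × 10^-9) = 79.97 million years.

79.97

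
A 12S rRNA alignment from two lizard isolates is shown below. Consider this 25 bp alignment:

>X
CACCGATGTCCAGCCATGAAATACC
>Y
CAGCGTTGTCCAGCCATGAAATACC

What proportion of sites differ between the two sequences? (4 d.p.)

0.0800

The sequences differ at 2 of 25 positions (sites 3, 6).
p = 2/25 = 0.0800.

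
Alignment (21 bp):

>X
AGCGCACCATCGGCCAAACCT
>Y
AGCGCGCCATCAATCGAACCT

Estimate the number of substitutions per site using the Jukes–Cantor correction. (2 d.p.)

The sequences differ at 5 of 21 sites (6, 12, 13, 14, 16), so p = 5/21 ≈ 0.238095.
d = −(3/4) ln(1 − 4p/3) = −0.75 ln(1 − 0.31746) = −0.75 ln(0.68254)
  = −0.75 × (-0.381934) = 0.286451 substitutions/site.

0.29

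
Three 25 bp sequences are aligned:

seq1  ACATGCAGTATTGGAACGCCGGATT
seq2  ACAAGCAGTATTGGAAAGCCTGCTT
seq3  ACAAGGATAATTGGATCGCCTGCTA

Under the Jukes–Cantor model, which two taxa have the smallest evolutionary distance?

seq1–seq2: 4/25 differ, p = 0.160, d = 0.180.
seq1–seq3: 8/25 differ, p = 0.320, d = 0.417.
seq2–seq3: 6/25 differ, p = 0.240, d = 0.289.
The smallest distance is between seq1 and seq2.

seq1 and seq2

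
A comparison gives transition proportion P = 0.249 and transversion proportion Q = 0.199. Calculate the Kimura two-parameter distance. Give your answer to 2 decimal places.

Under the Kimura two-parameter model, d = −½ ln(1 − 2P − Q) − ¼ ln(1 − 2Q).
1 − 2P − Q = 0.303, giving −½ ln(0.303) = 0.597011.
1 − 2Q = 0.602, giving −¼ ln(0.602) = 0.126874.
d = 0.597011 + 0.126874 = 0.723885.

0.72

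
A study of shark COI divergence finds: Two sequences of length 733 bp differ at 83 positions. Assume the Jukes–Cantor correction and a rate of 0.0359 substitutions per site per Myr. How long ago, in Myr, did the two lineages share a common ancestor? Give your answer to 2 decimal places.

1.71

p = 83/733 ≈ 0.113233.
d = −(3/4) ln(1 − 4p/3) = −0.75 ln(1 − 0.150977) = −0.75 ln(0.849023)
  = −0.75 × (-0.163669) = 0.122752 substitutions/site.
Under a molecular clock d = 2μt, so t = d/(2μ) = 0.122752 / (2 × 0.0359) = 1.71 Myr.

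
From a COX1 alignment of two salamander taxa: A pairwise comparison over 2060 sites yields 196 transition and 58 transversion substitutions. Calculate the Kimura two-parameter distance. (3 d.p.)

P = 196/2060 ≈ 0.095146 and Q = 58/2060 ≈ 0.028155.
Under the Kimura two-parameter model, d = −½ ln(1 − 2P − Q) − ¼ ln(1 − 2Q).
1 − 2P − Q = 0.781553, giving −½ ln(0.781553) = 0.123236.
1 − 2Q = 0.94369, giving −¼ ln(0.94369) = 0.014489.
d = 0.123236 + 0.014489 = 0.137725.

0.138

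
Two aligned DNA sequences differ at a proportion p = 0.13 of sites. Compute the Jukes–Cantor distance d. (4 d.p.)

0.1428

d = −(3/4) ln(1 − 4p/3) = −0.75 ln(1 − 0.173333) = −0.75 ln(0.826667)
  = −0.75 × (-0.190353) = 0.142765 substitutions/site.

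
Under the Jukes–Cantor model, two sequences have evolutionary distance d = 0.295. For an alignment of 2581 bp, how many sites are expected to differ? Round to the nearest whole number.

629

Invert JC69: p = (3/4)(1 − e^(−4d/3)) = 0.75 × (1 − e^(-0.393333)) = 0.75 × (1 − 0.674804) = 0.243897.
Expected differing sites = pL ≈ 0.243897 × 2581 = 629.498157 ≈ 629.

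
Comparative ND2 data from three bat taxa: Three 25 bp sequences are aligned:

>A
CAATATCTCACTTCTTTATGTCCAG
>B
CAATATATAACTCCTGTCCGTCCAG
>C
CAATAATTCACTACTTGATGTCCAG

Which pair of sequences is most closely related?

A and C

A–B: 6/25 differ, p = 0.240, d = 0.289.
A–C: 4/25 differ, p = 0.160, d = 0.180.
B–C: 8/25 differ, p = 0.320, d = 0.417.
The smallest distance is between A and C.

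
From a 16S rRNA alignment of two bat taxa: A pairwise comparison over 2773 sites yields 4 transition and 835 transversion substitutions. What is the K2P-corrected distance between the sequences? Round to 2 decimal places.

0.41

P = 4/2773 ≈ 0.001442 and Q = 835/2773 ≈ 0.301118.
Under the Kimura two-parameter model, d = −½ ln(1 − 2P − Q) − ¼ ln(1 − 2Q).
1 − 2P − Q = 0.695998, giving −½ ln(0.695998) = 0.181204.
1 − 2Q = 0.397764, giving −¼ ln(0.397764) = 0.230474.
d = 0.181204 + 0.230474 = 0.411678.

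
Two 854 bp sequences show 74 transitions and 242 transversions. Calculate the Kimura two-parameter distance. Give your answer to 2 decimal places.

P = 74/854 ≈ 0.086651 and Q = 242/854 ≈ 0.283372.
Under the Kimura two-parameter model, d = −½ ln(1 − 2P − Q) − ¼ ln(1 − 2Q).
1 − 2P − Q = 0.543326, giving −½ ln(0.543326) = 0.305023.
1 − 2Q = 0.433256, giving −¼ ln(0.433256) = 0.209107.
d = 0.305023 + 0.209107 = 0.514130.

0.51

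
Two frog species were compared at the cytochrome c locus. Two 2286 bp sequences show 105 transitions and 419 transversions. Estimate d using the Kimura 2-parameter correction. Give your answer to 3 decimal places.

0.275

P = 105/2286 ≈ 0.045932 and Q = 419/2286 ≈ 0.18329.
Under the Kimura two-parameter model, d = −½ ln(1 − 2P − Q) − ¼ ln(1 − 2Q).
1 − 2P − Q = 0.724846, giving −½ ln(0.724846) = 0.160898.
1 − 2Q = 0.63342, giving −¼ ln(0.63342) = 0.114155.
d = 0.160898 + 0.114155 = 0.275053.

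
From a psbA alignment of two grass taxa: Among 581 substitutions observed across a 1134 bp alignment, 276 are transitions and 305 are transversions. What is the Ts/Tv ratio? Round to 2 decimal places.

0.90

R = 276/305 = 0.904918… ≈ 0.90 (to 2 d.p.).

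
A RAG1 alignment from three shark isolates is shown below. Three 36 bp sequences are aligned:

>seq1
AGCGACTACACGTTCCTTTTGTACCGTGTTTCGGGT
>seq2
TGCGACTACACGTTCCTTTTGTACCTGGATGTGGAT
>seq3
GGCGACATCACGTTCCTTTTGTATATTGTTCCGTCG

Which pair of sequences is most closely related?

seq1 and seq2

seq1–seq2: 7/36 differ, p = 0.194, d = 0.225.
seq1–seq3: 10/36 differ, p = 0.278, d = 0.347.
seq2–seq3: 12/36 differ, p = 0.333, d = 0.441.
The smallest distance is between seq1 and seq2.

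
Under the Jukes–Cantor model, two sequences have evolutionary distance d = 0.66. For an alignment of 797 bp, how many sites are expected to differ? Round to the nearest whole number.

Invert JC69: p = (3/4)(1 − e^(−4d/3)) = 0.75 × (1 − e^(-0.88)) = 0.75 × (1 − 0.414783) = 0.438913.
Expected differing sites = pL ≈ 0.438913 × 797 = 349.813661 ≈ 350.

350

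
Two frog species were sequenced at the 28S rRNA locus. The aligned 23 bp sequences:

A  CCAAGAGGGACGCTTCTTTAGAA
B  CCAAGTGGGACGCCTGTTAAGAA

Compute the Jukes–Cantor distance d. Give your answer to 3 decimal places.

0.198

The sequences differ at 4 of 23 sites (6, 14, 16, 19), so p = 4/23 ≈ 0.173913.
d = −(3/4) ln(1 − 4p/3) = −0.75 ln(1 − 0.231884) = −0.75 ln(0.768116)
  = −0.75 × (-0.263815) = 0.197861 substitutions/site.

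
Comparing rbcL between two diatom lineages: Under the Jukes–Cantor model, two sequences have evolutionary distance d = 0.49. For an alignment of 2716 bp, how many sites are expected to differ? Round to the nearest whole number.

977

Invert JC69: p = (3/4)(1 − e^(−4d/3)) = 0.75 × (1 − e^(-0.653333)) = 0.75 × (1 − 0.520309) = 0.359768.
Expected differing sites = pL ≈ 0.359768 × 2716 = 977.129888 ≈ 977.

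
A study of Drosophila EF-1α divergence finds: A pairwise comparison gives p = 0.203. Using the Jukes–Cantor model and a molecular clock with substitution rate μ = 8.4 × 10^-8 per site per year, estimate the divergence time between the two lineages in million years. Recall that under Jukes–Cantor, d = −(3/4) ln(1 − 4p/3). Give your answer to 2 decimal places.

d = −(3/4) ln(1 − 4p/3) = −0.75 ln(1 − 0.270667) = −0.75 ln(0.729333)
  = −0.75 × (-0.315625) = 0.236719 substitutions/site.
Under a molecular clock d = 2μt, so t = d/(2μ) = 0.236719 / (2 × 8.4 × 10^-8) = 1.41 million years.

1.41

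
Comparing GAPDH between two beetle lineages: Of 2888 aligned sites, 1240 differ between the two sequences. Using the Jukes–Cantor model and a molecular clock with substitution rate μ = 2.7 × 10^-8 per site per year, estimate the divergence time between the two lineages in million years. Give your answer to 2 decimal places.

p = 1240/2888 ≈ 0.429363.
d = −(3/4) ln(1 − 4p/3) = −0.75 ln(1 − 0.572484) = −0.75 ln(0.427516)
  = −0.75 × (-0.849764) = 0.637323 substitutions/site.
Under a molecular clock d = 2μt, so t = d/(2μ) = 0.637323 / (2 × 2.7 × 10^-8) = 11.80 million years.

11.80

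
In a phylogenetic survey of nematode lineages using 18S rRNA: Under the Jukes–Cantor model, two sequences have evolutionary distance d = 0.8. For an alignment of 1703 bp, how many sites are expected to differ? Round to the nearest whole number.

838

Invert JC69: p = (3/4)(1 − e^(−4d/3)) = 0.75 × (1 − e^(-1.066667)) = 0.75 × (1 − 0.344154) = 0.491885.
Expected differing sites = pL ≈ 0.491885 × 1703 = 837.680155 ≈ 838.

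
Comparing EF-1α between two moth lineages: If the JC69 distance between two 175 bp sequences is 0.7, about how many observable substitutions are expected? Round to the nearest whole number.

Invert JC69: p = (3/4)(1 − e^(−4d/3)) = 0.75 × (1 − e^(-0.933333)) = 0.75 × (1 − 0.393241) = 0.455069.
Expected differing sites = pL ≈ 0.455069 × 175 = 79.637075 ≈ 80.

80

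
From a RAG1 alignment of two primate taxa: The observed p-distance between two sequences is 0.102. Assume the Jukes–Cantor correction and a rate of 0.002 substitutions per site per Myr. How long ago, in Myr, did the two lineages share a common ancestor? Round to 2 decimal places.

d = −(3/4) ln(1 − 4p/3) = −0.75 ln(1 − 0.136) = −0.75 ln(0.864)
  = −0.75 × (-0.146183) = 0.109637 substitutions/site.
Under a molecular clock d = 2μt, so t = d/(2μ) = 0.109637 / (2 × 0.002) = 27.41 Myr.

27.41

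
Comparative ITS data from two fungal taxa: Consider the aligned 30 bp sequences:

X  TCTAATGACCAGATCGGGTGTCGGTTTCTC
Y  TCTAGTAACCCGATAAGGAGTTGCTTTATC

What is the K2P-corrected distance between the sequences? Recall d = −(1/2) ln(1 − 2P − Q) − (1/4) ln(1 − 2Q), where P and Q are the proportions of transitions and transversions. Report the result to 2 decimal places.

Of 30 sites, 4 differences are transitions and 5 are transversions, so P = 4/30 ≈ 0.133333 and Q = 5/30 ≈ 0.166667.
Under the Kimura two-parameter model, d = −½ ln(1 − 2P − Q) − ¼ ln(1 − 2Q).
1 − 2P − Q = 0.566667, giving −½ ln(0.566667) = 0.283992.
1 − 2Q = 0.666666, giving −¼ ln(0.666666) = 0.101367.
d = 0.283992 + 0.101367 = 0.385359.

0.39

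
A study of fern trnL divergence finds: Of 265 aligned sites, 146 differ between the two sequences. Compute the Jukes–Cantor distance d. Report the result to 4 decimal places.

p = 146/265 ≈ 0.550943.
d = −(3/4) ln(1 − 4p/3) = −0.75 ln(1 − 0.734591) = −0.75 ln(0.265409)
  = −0.75 × (-1.326483) = 0.994862 substitutions/site.

0.9949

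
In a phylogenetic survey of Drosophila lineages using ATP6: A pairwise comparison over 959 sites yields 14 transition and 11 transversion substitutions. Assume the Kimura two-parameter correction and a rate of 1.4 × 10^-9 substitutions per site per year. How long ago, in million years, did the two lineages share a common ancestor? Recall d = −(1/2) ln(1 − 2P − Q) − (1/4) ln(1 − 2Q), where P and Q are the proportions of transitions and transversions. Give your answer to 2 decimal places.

9.49

P = 14/959 ≈ 0.014599 and Q = 11/959 ≈ 0.01147.
Under the Kimura two-parameter model, d = −½ ln(1 − 2P − Q) − ¼ ln(1 − 2Q).
1 − 2P − Q = 0.959332, giving −½ ln(0.959332) = 0.020759.
1 − 2Q = 0.97706, giving −¼ ln(0.97706) = 0.005802.
d = 0.020759 + 0.005802 = 0.026561.
Under a molecular clock d = 2μt, so t = d/(2μ) = 0.026561 / (2 × 1.4 × 10^-9) = 9.49 million years.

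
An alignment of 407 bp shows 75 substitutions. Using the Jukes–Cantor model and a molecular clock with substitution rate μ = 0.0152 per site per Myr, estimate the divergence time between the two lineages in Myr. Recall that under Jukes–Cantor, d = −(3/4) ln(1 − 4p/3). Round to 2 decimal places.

6.96

p = 75/407 ≈ 0.184275.
d = −(3/4) ln(1 − 4p/3) = −0.75 ln(1 − 0.2457) = −0.75 ln(0.7543)
  = −0.75 × (-0.281965) = 0.211474 substitutions/site.
Under a molecular clock d = 2μt, so t = d/(2μ) = 0.211474 / (2 × 0.0152) = 6.96 Myr.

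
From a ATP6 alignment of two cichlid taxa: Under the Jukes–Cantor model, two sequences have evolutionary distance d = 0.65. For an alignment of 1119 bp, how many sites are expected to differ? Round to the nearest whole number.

486

Invert JC69: p = (3/4)(1 − e^(−4d/3)) = 0.75 × (1 − e^(-0.866667)) = 0.75 × (1 − 0.420350) = 0.434738.
Expected differing sites = pL ≈ 0.434738 × 1119 = 486.471822 ≈ 486.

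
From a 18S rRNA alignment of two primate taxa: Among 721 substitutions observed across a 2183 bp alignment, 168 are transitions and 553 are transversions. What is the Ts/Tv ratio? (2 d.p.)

0.30

R = 168/553 = 0.303797… ≈ 0.30 (to 2 d.p.).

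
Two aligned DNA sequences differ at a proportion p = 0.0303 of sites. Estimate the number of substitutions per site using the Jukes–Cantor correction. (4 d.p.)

0.0309

d = −(3/4) ln(1 − 4p/3) = −0.75 ln(1 − 0.0404) = −0.75 ln(0.9596)
  = −0.75 × (-0.041239) = 0.030929 substitutions/site.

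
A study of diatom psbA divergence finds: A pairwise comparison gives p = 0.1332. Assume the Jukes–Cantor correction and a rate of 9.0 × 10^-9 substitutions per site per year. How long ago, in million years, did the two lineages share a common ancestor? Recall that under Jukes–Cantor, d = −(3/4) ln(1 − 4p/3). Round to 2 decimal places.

d = −(3/4) ln(1 − 4p/3) = −0.75 ln(1 − 0.1776) = −0.75 ln(0.8224)
  = −0.75 × (-0.195528) = 0.146646 substitutions/site.
Under a molecular clock d = 2μt, so t = d/(2μ) = 0.146646 / (2 × 9.0 × 10^-9) = 8.15 million years.

8.15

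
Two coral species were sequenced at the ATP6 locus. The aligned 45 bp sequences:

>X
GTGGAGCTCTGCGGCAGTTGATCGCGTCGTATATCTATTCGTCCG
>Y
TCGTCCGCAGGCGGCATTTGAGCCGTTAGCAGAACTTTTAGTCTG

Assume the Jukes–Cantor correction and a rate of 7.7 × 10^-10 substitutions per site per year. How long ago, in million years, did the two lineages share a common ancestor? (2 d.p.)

The sequences differ at 21 of 45 sites, so p = 21/45 ≈ 0.466667.
d = −(3/4) ln(1 − 4p/3) = −0.75 ln(1 − 0.622223) = −0.75 ln(0.377777)
  = −0.75 × (-0.973451) = 0.730088 substitutions/site.
Under a molecular clock d = 2μt, so t = d/(2μ) = 0.730088 / (2 × 7.7 × 10^-10) = 474.08 million years.

474.08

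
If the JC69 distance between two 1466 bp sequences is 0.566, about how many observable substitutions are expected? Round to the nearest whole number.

Invert JC69: p = (3/4)(1 − e^(−4d/3)) = 0.75 × (1 − e^(-0.754667)) = 0.75 × (1 − 0.470167) = 0.397375.
Expected differing sites = pL ≈ 0.397375 × 1466 = 582.55175 ≈ 583.

583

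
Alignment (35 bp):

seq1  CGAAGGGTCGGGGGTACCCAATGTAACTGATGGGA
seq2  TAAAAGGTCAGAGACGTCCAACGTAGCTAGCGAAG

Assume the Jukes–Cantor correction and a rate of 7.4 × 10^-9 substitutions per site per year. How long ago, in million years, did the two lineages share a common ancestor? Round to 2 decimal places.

52.86

The sequences differ at 17 of 35 sites, so p = 17/35 ≈ 0.485714.
d = −(3/4) ln(1 − 4p/3) = −0.75 ln(1 − 0.647619) = −0.75 ln(0.352381)
  = −0.75 × (-1.043042) = 0.782282 substitutions/site.
Under a molecular clock d = 2μt, so t = d/(2μ) = 0.782282 / (2 × 7.4 × 10^-9) = 52.86 million years.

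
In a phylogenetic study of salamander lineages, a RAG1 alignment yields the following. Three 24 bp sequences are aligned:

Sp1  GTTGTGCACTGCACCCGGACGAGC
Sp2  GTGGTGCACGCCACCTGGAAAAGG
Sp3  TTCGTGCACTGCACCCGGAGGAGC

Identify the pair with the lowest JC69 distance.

Sp1–Sp2: 7/24 differ, p = 0.292, d = 0.369.
Sp1–Sp3: 3/24 differ, p = 0.125, d = 0.137.
Sp2–Sp3: 8/24 differ, p = 0.333, d = 0.441.
The smallest distance is between Sp1 and Sp3.

Sp1 and Sp3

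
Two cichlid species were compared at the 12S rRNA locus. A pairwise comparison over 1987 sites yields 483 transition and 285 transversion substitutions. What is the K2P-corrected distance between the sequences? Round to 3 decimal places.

P = 483/1987 ≈ 0.24308 and Q = 285/1987 ≈ 0.143432.
Under the Kimura two-parameter model, d = −½ ln(1 − 2P − Q) − ¼ ln(1 − 2Q).
1 − 2P − Q = 0.370408, giving −½ ln(0.370408) = 0.496575.
1 − 2Q = 0.713136, giving −¼ ln(0.713136) = 0.084521.
d = 0.496575 + 0.084521 = 0.581096.

0.581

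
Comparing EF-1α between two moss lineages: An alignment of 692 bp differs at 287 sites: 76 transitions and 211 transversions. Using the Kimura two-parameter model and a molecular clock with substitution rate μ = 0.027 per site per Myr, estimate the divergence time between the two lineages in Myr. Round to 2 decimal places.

11.24

P = 76/692 ≈ 0.109827 and Q = 211/692 ≈ 0.304913.
Under the Kimura two-parameter model, d = −½ ln(1 − 2P − Q) − ¼ ln(1 − 2Q).
1 − 2P − Q = 0.475433, giving −½ ln(0.475433) = 0.371765.
1 − 2Q = 0.390174, giving −¼ ln(0.390174) = 0.235291.
d = 0.371765 + 0.235291 = 0.607056.
Under a molecular clock d = 2μt, so t = d/(2μ) = 0.607056 / (2 × 0.027) = 11.24 Myr.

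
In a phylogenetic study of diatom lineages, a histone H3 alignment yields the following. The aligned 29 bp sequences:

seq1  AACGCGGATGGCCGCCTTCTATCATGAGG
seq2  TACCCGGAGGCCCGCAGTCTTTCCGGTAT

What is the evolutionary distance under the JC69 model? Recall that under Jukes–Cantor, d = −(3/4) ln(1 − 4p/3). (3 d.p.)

The sequences differ at 12 of 29 sites, so p = 12/29 ≈ 0.413793.
d = −(3/4) ln(1 − 4p/3) = −0.75 ln(1 − 0.551724) = −0.75 ln(0.448276)
  = −0.75 × (-0.802346) = 0.601760 substitutions/site.

0.602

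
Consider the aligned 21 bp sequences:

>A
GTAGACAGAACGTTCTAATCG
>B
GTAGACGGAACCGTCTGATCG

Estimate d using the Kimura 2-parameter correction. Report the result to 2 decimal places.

Of 21 sites, 2 differences are transitions and 2 are transversions, so P = 2/21 ≈ 0.095238 and Q = 2/21 ≈ 0.095238.
Under the Kimura two-parameter model, d = −½ ln(1 − 2P − Q) − ¼ ln(1 − 2Q).
1 − 2P − Q = 0.714286, giving −½ ln(0.714286) = 0.168236.
1 − 2Q = 0.809524, giving −¼ ln(0.809524) = 0.052827.
d = 0.168236 + 0.052827 = 0.221063.

0.22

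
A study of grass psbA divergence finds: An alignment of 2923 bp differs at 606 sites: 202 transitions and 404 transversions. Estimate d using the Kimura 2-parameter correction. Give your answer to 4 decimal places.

0.2427

P = 202/2923 ≈ 0.069107 and Q = 404/2923 ≈ 0.138214.
Under the Kimura two-parameter model, d = −½ ln(1 − 2P − Q) − ¼ ln(1 − 2Q).
1 − 2P − Q = 0.723572, giving −½ ln(0.723572) = 0.161778.
1 − 2Q = 0.723572, giving −¼ ln(0.723572) = 0.080889.
d = 0.161778 + 0.080889 = 0.242667.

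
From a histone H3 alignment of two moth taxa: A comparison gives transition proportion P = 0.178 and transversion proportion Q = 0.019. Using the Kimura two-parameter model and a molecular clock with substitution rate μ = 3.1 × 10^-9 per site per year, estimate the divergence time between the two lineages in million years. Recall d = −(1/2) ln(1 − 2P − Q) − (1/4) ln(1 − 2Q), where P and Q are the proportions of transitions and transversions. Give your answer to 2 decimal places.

39.47

Under the Kimura two-parameter model, d = −½ ln(1 − 2P − Q) − ¼ ln(1 − 2Q).
1 − 2P − Q = 0.625, giving −½ ln(0.625) = 0.235002.
1 − 2Q = 0.962, giving −¼ ln(0.962) = 0.009685.
d = 0.235002 + 0.009685 = 0.244687.
Under a molecular clock d = 2μt, so t = d/(2μ) = 0.244687 / (2 × 3.1 × 10^-9) = 39.47 million years.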